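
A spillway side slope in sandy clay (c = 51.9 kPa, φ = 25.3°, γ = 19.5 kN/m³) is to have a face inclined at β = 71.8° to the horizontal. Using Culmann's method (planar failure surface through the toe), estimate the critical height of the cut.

Culmann's analysis gives the critical failure plane at α_cr = (β + φ)/2 = (71.8 + 25.3)/2 = 48.5°, and the critical height
H_c = (4c/γ) · sinβ cosφ / [1 − cos(β − φ)]
    = (4·51.9/19.5) · sin71.8°·cos25.3° / [1 − cos(46.5°)]
    = 10.646 · 0.9500·0.9041 / [1 − 0.6884]
    = 10.646 · 0.8589 / 0.3116
    = 29.34 m

H_c = 29.34 m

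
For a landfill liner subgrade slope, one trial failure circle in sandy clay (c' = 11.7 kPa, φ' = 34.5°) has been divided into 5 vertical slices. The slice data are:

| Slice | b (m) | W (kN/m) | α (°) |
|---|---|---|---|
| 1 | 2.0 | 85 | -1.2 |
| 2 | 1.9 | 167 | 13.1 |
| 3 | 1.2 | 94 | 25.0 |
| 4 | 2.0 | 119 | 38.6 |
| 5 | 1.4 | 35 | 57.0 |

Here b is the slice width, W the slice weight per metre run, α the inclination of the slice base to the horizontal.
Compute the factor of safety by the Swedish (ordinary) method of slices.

FS = 2.38

Ordinary method of slices: FS = Σ[c'·Δl_i + (W_i cosα_i)·tanφ'] / Σ W_i sinα_i, with Δl_i = b_i / cosα_i.
Slice 1: Δl = 2.0/cos(-1.2°) = 2.000 m; N'_1 = 85·cos(-1.2°) = 85.0; c'Δl = 23.41; W sinα = -1.8
Slice 2: Δl = 1.9/cos13.1° = 1.951 m; N'_2 = 167·cos13.1° = 162.7; c'Δl = 22.82; W sinα = 37.9
Slice 3: Δl = 1.2/cos25.0° = 1.324 m; N'_3 = 94·cos25.0° = 85.2; c'Δl = 15.49; W sinα = 39.7
Slice 4: Δl = 2.0/cos38.6° = 2.559 m; N'_4 = 119·cos38.6° = 93.0; c'Δl = 29.94; W sinα = 74.2
Slice 5: Δl = 1.4/cos57.0° = 2.571 m; N'_5 = 35·cos57.0° = 19.1; c'Δl = 30.07; W sinα = 29.4
Σc'Δl = 121.7 kN/m; ΣN' = 444.9 kN/m; ΣW sinα = 179.4 kN/m
Resisting = 121.7 + 444.9·tan34.5° = 121.7 + 305.8 = 427.5 kN/m
FS = 427.5 / 179.4 = 2.383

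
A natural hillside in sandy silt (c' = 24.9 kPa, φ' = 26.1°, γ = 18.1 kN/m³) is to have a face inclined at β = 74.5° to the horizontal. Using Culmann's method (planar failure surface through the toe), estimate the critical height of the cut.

H_c = 14.17 m

Culmann's analysis gives the critical failure plane at α_cr = (β + φ')/2 = (74.5 + 26.1)/2 = 50.3°, and the critical height
H_c = (4c'/γ) · sinβ cosφ' / [1 − cos(β − φ')]
    = (4·24.9/18.1) · sin74.5°·cos26.1° / [1 − cos(48.4°)]
    = 5.503 · 0.9636·0.8980 / [1 − 0.6639]
    = 5.503 · 0.8654 / 0.3361
    = 14.17 m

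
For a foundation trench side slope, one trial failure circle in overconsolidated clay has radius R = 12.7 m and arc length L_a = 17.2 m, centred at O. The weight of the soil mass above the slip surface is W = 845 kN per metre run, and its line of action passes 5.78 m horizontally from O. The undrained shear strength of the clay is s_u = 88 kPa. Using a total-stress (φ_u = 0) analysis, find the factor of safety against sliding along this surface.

Taking moments about the centre O, the resisting moment is provided by the undrained shear strength acting along the arc:
M_R = s_u·L_a·R = 88·17.20·12.7 = 19222.7 kN·m/m
M_D = W·d = 845·5.78 = 4884.1 kN·m/m
FS = M_R / M_D = 19222.7 / 4884.1 = 3.936

FS = 3.94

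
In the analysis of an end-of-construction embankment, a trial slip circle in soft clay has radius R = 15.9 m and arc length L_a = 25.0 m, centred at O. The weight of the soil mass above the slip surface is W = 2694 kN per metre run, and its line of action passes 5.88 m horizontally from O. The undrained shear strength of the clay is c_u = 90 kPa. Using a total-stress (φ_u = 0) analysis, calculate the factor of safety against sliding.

FS = 2.26

Taking moments about the centre O, the resisting moment is provided by the undrained shear strength acting along the arc:
M_R = c_u·L_a·R = 90·25.00·15.9 = 35775.0 kN·m/m
M_D = W·d = 2694·5.88 = 15840.7 kN·m/m
FS = M_R / M_D = 35775.0 / 15840.7 = 2.258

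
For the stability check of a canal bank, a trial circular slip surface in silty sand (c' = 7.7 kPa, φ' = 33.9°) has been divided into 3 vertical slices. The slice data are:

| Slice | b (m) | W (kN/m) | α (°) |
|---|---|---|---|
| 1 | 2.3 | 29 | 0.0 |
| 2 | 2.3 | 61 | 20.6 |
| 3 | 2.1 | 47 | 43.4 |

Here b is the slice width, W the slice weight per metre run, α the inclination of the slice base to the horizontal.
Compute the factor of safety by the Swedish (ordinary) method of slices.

Ordinary method of slices: FS = Σ[c'·Δl_i + (W_i cosα_i)·tanφ'] / Σ W_i sinα_i, with Δl_i = b_i / cosα_i.
Slice 1: Δl = 2.3/cos0.0° = 2.300 m; N'_1 = 29·cos0.0° = 29.0; c'Δl = 17.71; W sinα = 0.0
Slice 2: Δl = 2.3/cos20.6° = 2.457 m; N'_2 = 61·cos20.6° = 57.1; c'Δl = 18.92; W sinα = 21.5
Slice 3: Δl = 2.1/cos43.4° = 2.890 m; N'_3 = 47·cos43.4° = 34.1; c'Δl = 22.26; W sinα = 32.3
Σc'Δl = 58.9 kN/m; ΣN' = 120.2 kN/m; ΣW sinα = 53.8 kN/m
Resisting = 58.9 + 120.2·tan33.9° = 58.9 + 80.8 = 139.7 kN/m
FS = 139.7 / 53.8 = 2.599

FS = 2.60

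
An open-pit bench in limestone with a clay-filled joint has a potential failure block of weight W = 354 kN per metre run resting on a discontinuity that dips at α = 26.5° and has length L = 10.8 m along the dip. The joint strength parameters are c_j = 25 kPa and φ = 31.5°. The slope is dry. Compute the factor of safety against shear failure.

FS = 2.94

Resolving the block weight along and normal to the plane and applying the Mohr–Coulomb strength on the joint:
N' = W cosα = 354·cos26.5° = 316.8 kN/m
Driving force T = W sinα = 354·sin26.5° = 158.0 kN/m
Resisting force R = c_j·L + N'·tanφ = 25·10.8 + 316.8·tan31.5° = 270.0 + 194.1 = 464.1 kN/m
FS = R / T = 464.1 / 158.0 = 2.938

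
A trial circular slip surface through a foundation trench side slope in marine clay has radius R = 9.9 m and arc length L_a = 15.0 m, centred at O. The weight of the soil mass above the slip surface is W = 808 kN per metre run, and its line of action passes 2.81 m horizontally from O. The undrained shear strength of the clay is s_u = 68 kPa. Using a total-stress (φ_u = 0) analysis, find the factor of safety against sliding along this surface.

Taking moments about the centre O, the resisting moment is provided by the undrained shear strength acting along the arc:
M_R = s_u·L_a·R = 68·15.00·9.9 = 10098.0 kN·m/m
M_D = W·d = 808·2.81 = 2270.5 kN·m/m
FS = M_R / M_D = 10098.0 / 2270.5 = 4.448

FS = 4.45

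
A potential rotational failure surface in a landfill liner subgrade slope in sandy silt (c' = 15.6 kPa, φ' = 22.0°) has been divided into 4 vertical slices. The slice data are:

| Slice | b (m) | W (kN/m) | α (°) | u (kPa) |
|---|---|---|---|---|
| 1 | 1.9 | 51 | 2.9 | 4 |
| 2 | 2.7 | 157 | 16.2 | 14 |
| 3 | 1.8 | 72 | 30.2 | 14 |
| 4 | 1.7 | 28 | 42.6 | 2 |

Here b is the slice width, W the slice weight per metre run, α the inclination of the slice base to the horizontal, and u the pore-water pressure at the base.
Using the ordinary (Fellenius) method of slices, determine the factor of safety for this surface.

Ordinary method of slices: FS = Σ[c'·Δl_i + (W_i cosα_i − u_i·Δl_i)·tanφ'] / Σ W_i sinα_i, with Δl_i = b_i / cosα_i.
Slice 1: Δl = 1.9/cos2.9° = 1.902 m; N'_1 = 51·cos2.9° − 4·1.902 = 43.3; c'Δl = 29.68; W sinα = 2.6
Slice 2: Δl = 2.7/cos16.2° = 2.812 m; N'_2 = 157·cos16.2° − 14·2.812 = 111.4; c'Δl = 43.86; W sinα = 43.8
Slice 3: Δl = 1.8/cos30.2° = 2.083 m; N'_3 = 72·cos30.2° − 14·2.083 = 33.1; c'Δl = 32.49; W sinα = 36.2
Slice 4: Δl = 1.7/cos42.6° = 2.309 m; N'_4 = 28·cos42.6° − 2·2.309 = 16.0; c'Δl = 36.03; W sinα = 19.0
Σc'Δl = 142.1 kN/m; ΣN' = 203.8 kN/m; ΣW sinα = 101.6 kN/m
Resisting = 142.1 + 203.8·tan22.0° = 142.1 + 82.3 = 224.4 kN/m
FS = 224.4 / 101.6 = 2.210

FS = 2.21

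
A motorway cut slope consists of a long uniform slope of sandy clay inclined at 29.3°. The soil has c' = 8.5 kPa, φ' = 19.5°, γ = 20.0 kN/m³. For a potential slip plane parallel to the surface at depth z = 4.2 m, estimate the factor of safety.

FS = 0.87

For an infinite slope with a slip plane parallel to the surface (no pore pressure): FS = [c' + γz cos²β tanφ'] / [γz sinβ cosβ].
γz = 20.0·4.2 = 84.00 kN/m²
Numerator = 8.5 + 84.00·cos²29.3°·tan19.5° = 8.5 + 84.00·0.7605·0.3541 = 31.122 kPa
Denominator = 84.00·sin29.3°·cos29.3° = 84.00·0.4894·0.8721 = 35.849 kPa
FS = 31.122 / 35.849 = 0.868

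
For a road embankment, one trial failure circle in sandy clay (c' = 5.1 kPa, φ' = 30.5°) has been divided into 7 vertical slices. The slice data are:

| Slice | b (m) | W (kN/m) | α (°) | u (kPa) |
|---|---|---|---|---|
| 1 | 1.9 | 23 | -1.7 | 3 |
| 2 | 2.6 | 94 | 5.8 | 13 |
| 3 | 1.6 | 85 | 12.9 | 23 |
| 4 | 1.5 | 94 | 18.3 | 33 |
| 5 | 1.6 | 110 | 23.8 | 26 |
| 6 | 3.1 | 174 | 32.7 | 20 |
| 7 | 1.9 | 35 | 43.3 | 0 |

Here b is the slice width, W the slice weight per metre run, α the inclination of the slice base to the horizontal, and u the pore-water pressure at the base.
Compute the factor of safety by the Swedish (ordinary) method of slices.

FS = 1.20

Ordinary method of slices: FS = Σ[c'·Δl_i + (W_i cosα_i − u_i·Δl_i)·tanφ'] / Σ W_i sinα_i, with Δl_i = b_i / cosα_i.
Slice 1: Δl = 1.9/cos(-1.7°) = 1.901 m; N'_1 = 23·cos(-1.7°) − 3·1.901 = 17.3; c'Δl = 9.69; W sinα = -0.7
Slice 2: Δl = 2.6/cos5.8° = 2.613 m; N'_2 = 94·cos5.8° − 13·2.613 = 59.5; c'Δl = 13.33; W sinα = 9.5
Slice 3: Δl = 1.6/cos12.9° = 1.641 m; N'_3 = 85·cos12.9° − 23·1.641 = 45.1; c'Δl = 8.37; W sinα = 19.0
Slice 4: Δl = 1.5/cos18.3° = 1.580 m; N'_4 = 94·cos18.3° − 33·1.580 = 37.1; c'Δl = 8.06; W sinα = 29.5
Slice 5: Δl = 1.6/cos23.8° = 1.749 m; N'_5 = 110·cos23.8° − 26·1.749 = 55.2; c'Δl = 8.92; W sinα = 44.4
Slice 6: Δl = 3.1/cos32.7° = 3.684 m; N'_6 = 174·cos32.7° − 20·3.684 = 72.7; c'Δl = 18.79; W sinα = 94.0
Slice 7: Δl = 1.9/cos43.3° = 2.611 m; N'_7 = 35·cos43.3° − 0·2.611 = 25.5; c'Δl = 13.31; W sinα = 24.0
Σc'Δl = 80.5 kN/m; ΣN' = 312.4 kN/m; ΣW sinα = 219.7 kN/m
Resisting = 80.5 + 312.4·tan30.5° = 80.5 + 184.0 = 264.5 kN/m
FS = 264.5 / 219.7 = 1.204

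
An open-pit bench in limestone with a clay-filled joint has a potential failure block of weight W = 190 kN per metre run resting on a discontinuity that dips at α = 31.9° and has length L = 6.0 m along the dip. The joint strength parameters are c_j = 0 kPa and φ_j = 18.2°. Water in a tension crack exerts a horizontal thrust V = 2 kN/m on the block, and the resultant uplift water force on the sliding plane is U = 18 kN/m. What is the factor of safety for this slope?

FS = 0.46

Resolving the block weight along and normal to the plane and applying the Mohr–Coulomb strength on the joint:
N' = W cosα − U − V sinα = 190·cos31.9° − 18 − 2·sin31.9° = 142.2 kN/m
Driving force T = W sinα + V cosα = 190·sin31.9° + 2·cos31.9° = 102.1 kN/m
Resisting force R = c_j·L + N'·tanφ_j = 0·6.0 + 142.2·tan18.2° = 0.0 + 46.8 = 46.8 kN/m
FS = R / T = 46.8 / 102.1 = 0.458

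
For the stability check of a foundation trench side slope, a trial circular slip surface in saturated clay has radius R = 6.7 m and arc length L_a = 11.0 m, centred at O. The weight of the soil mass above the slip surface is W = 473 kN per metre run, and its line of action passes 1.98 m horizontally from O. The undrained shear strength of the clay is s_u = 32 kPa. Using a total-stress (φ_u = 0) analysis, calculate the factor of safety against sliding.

Taking moments about the centre O, the resisting moment is provided by the undrained shear strength acting along the arc:
M_R = s_u·L_a·R = 32·11.00·6.7 = 2358.4 kN·m/m
M_D = W·d = 473·1.98 = 936.5 kN·m/m
FS = M_R / M_D = 2358.4 / 936.5 = 2.518

FS = 2.52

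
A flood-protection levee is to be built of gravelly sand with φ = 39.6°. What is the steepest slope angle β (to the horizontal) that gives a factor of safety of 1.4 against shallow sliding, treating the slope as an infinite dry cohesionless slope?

β = 30.6°

For an infinite dry cohesionless slope FS = tanφ/tanβ, so tanβ = tanφ / FS.
tanβ = tan39.6° / 1.4 = 0.8273 / 1.4 = 0.5909
β = arctan(0.5909) = 30.58°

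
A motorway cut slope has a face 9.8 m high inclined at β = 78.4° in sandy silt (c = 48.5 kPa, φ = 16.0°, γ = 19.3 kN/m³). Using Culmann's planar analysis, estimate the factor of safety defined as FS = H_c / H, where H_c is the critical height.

H_c = (4c/γ) · sinβ cosφ / [1 − cos(β − φ)]
    = (4·48.5/19.3) · sin78.4°·cos16.0° / [1 − cos62.4°]
    = 10.052 · 0.9416 / 0.5367 = 17.64 m
FS = H_c / H = 17.64 / 9.8 = 1.800

FS = 1.80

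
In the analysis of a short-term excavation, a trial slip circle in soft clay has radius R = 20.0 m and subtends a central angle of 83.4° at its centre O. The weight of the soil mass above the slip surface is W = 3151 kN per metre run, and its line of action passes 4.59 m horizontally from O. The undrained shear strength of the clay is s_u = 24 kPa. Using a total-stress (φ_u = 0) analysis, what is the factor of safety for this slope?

FS = 0.97

Taking moments about the centre O, the resisting moment is provided by the undrained shear strength acting along the arc:
Arc length L_a = R·θ = 20.0·(83.4°·π/180) = 20.0·1.4556 = 29.11 m
M_R = s_u·L_a·R = 24·29.11·20.0 = 13973.8 kN·m/m
M_D = W·d = 3151·4.59 = 14463.1 kN·m/m
FS = M_R / M_D = 13973.8 / 14463.1 = 0.966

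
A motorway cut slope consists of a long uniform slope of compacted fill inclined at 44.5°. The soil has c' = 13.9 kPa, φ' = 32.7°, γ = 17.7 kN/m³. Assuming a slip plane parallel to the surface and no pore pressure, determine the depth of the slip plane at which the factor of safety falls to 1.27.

Setting FS = 1.27 in FS = [c' + γz cos²β tanφ'] / [γz sinβ cosβ] and solving for z:
z = c' / [γ cosβ (FS·sinβ − cosβ·tanφ')]
  = 13.9 / [17.7·cos44.5°·(1.27·sin44.5° − cos44.5°·tan32.7°)]
  = 13.9 / [17.7·0.7133·(1.27·0.7009 − 0.7133·0.6420)]
  = 13.9 / 5.4570 = 2.547 m

z = 2.55 m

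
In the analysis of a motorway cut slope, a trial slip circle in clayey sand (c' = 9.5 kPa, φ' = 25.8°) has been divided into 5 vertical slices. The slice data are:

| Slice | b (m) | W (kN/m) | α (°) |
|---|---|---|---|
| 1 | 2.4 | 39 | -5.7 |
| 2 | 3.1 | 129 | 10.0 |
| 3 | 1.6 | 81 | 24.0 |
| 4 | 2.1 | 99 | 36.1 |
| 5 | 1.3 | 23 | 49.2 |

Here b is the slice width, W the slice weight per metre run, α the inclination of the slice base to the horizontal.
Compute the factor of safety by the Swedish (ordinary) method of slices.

FS = 2.16

Ordinary method of slices: FS = Σ[c'·Δl_i + (W_i cosα_i)·tanφ'] / Σ W_i sinα_i, with Δl_i = b_i / cosα_i.
Slice 1: Δl = 2.4/cos(-5.7°) = 2.412 m; N'_1 = 39·cos(-5.7°) = 38.8; c'Δl = 22.91; W sinα = -3.9
Slice 2: Δl = 3.1/cos10.0° = 3.148 m; N'_2 = 129·cos10.0° = 127.0; c'Δl = 29.90; W sinα = 22.4
Slice 3: Δl = 1.6/cos24.0° = 1.751 m; N'_3 = 81·cos24.0° = 74.0; c'Δl = 16.64; W sinα = 32.9
Slice 4: Δl = 2.1/cos36.1° = 2.599 m; N'_4 = 99·cos36.1° = 80.0; c'Δl = 24.69; W sinα = 58.3
Slice 5: Δl = 1.3/cos49.2° = 1.990 m; N'_5 = 23·cos49.2° = 15.0; c'Δl = 18.90; W sinα = 17.4
Σc'Δl = 113.0 kN/m; ΣN' = 334.9 kN/m; ΣW sinα = 127.2 kN/m
Resisting = 113.0 + 334.9·tan25.8° = 113.0 + 161.9 = 274.9 kN/m
FS = 274.9 / 127.2 = 2.161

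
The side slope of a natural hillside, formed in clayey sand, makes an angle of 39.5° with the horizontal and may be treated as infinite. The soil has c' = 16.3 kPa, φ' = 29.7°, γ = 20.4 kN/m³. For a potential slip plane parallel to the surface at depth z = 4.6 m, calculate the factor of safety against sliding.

For an infinite slope with a slip plane parallel to the surface (no pore pressure): FS = [c' + γz cos²β tanφ'] / [γz sinβ cosβ].
γz = 20.4·4.6 = 93.84 kN/m²
Numerator = 16.3 + 93.84·cos²39.5°·tan29.7° = 16.3 + 93.84·0.5954·0.5704 = 48.169 kPa
Denominator = 93.84·sin39.5°·cos39.5° = 93.84·0.6361·0.7716 = 46.058 kPa
FS = 48.169 / 46.058 = 1.046

FS = 1.05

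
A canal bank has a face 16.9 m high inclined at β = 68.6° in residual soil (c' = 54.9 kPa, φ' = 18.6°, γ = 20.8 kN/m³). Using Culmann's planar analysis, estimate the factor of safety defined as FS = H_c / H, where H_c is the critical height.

H_c = (4c'/γ) · sinβ cosφ' / [1 − cos(β − φ')]
    = (4·54.9/20.8) · sin68.6°·cos18.6° / [1 − cos50.0°]
    = 10.558 · 0.8824 / 0.3572 = 26.08 m
FS = H_c / H = 26.08 / 16.9 = 1.543

FS = 1.54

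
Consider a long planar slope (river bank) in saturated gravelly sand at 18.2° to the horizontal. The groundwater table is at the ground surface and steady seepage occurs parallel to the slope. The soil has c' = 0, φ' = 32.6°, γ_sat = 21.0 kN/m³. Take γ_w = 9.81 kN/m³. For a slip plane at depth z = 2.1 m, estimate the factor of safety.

With seepage parallel to the slope and the water table at the surface, the effective normal stress on the slip plane uses the buoyant unit weight γ' = γ_sat − γ_w while the driving shear stress uses γ_sat:
FS = [c' + γ' z cos²β tanφ'] / [γ_sat z sinβ cosβ]
(For c' = 0 this reduces to FS = (γ'/γ_sat)·tanφ'/tanβ.)
γ' = 21.0 − 9.81 = 11.19 kN/m³
Numerator = 0.0 + 11.19·2.1·cos²18.2°·tan32.6° = 0.0 + 11.19·2.1·0.9024·0.6395 = 13.562 kPa
Denominator = 21.0·2.1·sin18.2°·cos18.2° = 21.0·2.1·0.3123·0.9500 = 13.085 kPa
FS = 13.562 / 13.085 = 1.036

FS = 1.04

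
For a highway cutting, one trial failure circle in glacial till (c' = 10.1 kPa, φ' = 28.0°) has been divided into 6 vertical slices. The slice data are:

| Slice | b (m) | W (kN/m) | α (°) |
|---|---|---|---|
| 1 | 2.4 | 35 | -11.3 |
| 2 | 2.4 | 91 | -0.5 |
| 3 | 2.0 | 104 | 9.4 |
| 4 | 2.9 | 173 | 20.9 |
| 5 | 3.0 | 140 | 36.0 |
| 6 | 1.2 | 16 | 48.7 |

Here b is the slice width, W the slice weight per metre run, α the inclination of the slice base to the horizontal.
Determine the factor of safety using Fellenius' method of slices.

Ordinary method of slices: FS = Σ[c'·Δl_i + (W_i cosα_i)·tanφ'] / Σ W_i sinα_i, with Δl_i = b_i / cosα_i.
Slice 1: Δl = 2.4/cos(-11.3°) = 2.447 m; N'_1 = 35·cos(-11.3°) = 34.3; c'Δl = 24.72; W sinα = -6.9
Slice 2: Δl = 2.4/cos(-0.5°) = 2.400 m; N'_2 = 91·cos(-0.5°) = 91.0; c'Δl = 24.24; W sinα = -0.8
Slice 3: Δl = 2.0/cos9.4° = 2.027 m; N'_3 = 104·cos9.4° = 102.6; c'Δl = 20.47; W sinα = 17.0
Slice 4: Δl = 2.9/cos20.9° = 3.104 m; N'_4 = 173·cos20.9° = 161.6; c'Δl = 31.35; W sinα = 61.7
Slice 5: Δl = 3.0/cos36.0° = 3.708 m; N'_5 = 140·cos36.0° = 113.3; c'Δl = 37.45; W sinα = 82.3
Slice 6: Δl = 1.2/cos48.7° = 1.818 m; N'_6 = 16·cos48.7° = 10.6; c'Δl = 18.36; W sinα = 12.0
Σc'Δl = 156.6 kN/m; ΣN' = 513.4 kN/m; ΣW sinα = 165.4 kN/m
Resisting = 156.6 + 513.4·tan28.0° = 156.6 + 273.0 = 429.6 kN/m
FS = 429.6 / 165.4 = 2.598

FS = 2.60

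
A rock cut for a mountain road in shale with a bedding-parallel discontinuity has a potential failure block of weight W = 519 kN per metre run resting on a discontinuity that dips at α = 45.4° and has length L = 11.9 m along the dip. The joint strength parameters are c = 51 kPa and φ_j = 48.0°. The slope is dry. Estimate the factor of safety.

Resolving the block weight along and normal to the plane and applying the Mohr–Coulomb strength on the joint:
N' = W cosα = 519·cos45.4° = 364.4 kN/m
Driving force T = W sinα = 519·sin45.4° = 369.5 kN/m
Resisting force R = c·L + N'·tanφ_j = 51·11.9 + 364.4·tan48.0° = 606.9 + 404.7 = 1011.6 kN/m
FS = R / T = 1011.6 / 369.5 = 2.738

FS = 2.74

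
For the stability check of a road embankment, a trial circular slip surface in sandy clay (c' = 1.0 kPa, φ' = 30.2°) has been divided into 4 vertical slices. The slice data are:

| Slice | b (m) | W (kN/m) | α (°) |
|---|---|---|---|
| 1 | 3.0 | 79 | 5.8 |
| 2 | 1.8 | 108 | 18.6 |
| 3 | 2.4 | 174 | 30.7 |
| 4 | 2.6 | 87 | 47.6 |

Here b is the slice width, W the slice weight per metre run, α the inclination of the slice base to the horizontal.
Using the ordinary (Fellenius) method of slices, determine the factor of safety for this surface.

Ordinary method of slices: FS = Σ[c'·Δl_i + (W_i cosα_i)·tanφ'] / Σ W_i sinα_i, with Δl_i = b_i / cosα_i.
Slice 1: Δl = 3.0/cos5.8° = 3.015 m; N'_1 = 79·cos5.8° = 78.6; c'Δl = 3.02; W sinα = 8.0
Slice 2: Δl = 1.8/cos18.6° = 1.899 m; N'_2 = 108·cos18.6° = 102.4; c'Δl = 1.90; W sinα = 34.4
Slice 3: Δl = 2.4/cos30.7° = 2.791 m; N'_3 = 174·cos30.7° = 149.6; c'Δl = 2.79; W sinα = 88.8
Slice 4: Δl = 2.6/cos47.6° = 3.856 m; N'_4 = 87·cos47.6° = 58.7; c'Δl = 3.86; W sinα = 64.2
Σc'Δl = 11.6 kN/m; ΣN' = 389.2 kN/m; ΣW sinα = 195.5 kN/m
Resisting = 11.6 + 389.2·tan30.2° = 11.6 + 226.5 = 238.1 kN/m
FS = 238.1 / 195.5 = 1.218

FS = 1.22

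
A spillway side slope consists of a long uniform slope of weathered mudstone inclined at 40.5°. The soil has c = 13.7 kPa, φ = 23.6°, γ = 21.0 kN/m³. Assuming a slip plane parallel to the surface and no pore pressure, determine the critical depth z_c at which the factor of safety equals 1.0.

Setting FS = 1.00 in FS = [c + γz cos²β tanφ] / [γz sinβ cosβ] and solving for z:
z = c / [γ cosβ (FS·sinβ − cosβ·tanφ)]
  = 13.7 / [21.0·cos40.5°·(1.00·sin40.5° − cos40.5°·tan23.6°)]
  = 13.7 / [21.0·0.7604·(1.00·0.6494 − 0.7604·0.4369)]
  = 13.7 / 5.0658 = 2.704 m

z_c = 2.70 m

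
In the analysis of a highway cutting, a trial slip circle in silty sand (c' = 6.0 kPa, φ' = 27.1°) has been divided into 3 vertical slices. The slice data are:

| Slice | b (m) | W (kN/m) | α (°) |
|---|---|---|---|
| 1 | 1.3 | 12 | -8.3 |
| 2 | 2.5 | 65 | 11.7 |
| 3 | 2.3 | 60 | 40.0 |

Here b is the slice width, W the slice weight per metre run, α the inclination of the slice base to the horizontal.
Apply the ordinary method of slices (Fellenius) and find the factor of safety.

Ordinary method of slices: FS = Σ[c'·Δl_i + (W_i cosα_i)·tanφ'] / Σ W_i sinα_i, with Δl_i = b_i / cosα_i.
Slice 1: Δl = 1.3/cos(-8.3°) = 1.314 m; N'_1 = 12·cos(-8.3°) = 11.9; c'Δl = 7.88; W sinα = -1.7
Slice 2: Δl = 2.5/cos11.7° = 2.553 m; N'_2 = 65·cos11.7° = 63.6; c'Δl = 15.32; W sinα = 13.2
Slice 3: Δl = 2.3/cos40.0° = 3.002 m; N'_3 = 60·cos40.0° = 46.0; c'Δl = 18.01; W sinα = 38.6
Σc'Δl = 41.2 kN/m; ΣN' = 121.5 kN/m; ΣW sinα = 50.0 kN/m
Resisting = 41.2 + 121.5·tan27.1° = 41.2 + 62.2 = 103.4 kN/m
FS = 103.4 / 50.0 = 2.067

FS = 2.07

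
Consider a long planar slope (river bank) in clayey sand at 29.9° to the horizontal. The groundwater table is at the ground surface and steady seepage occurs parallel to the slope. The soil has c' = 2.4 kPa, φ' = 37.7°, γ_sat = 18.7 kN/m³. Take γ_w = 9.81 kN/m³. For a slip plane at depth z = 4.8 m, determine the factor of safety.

With seepage parallel to the slope and the water table at the surface, the effective normal stress on the slip plane uses the buoyant unit weight γ' = γ_sat − γ_w while the driving shear stress uses γ_sat:
FS = [c' + γ' z cos²β tanφ'] / [γ_sat z sinβ cosβ]
γ' = 18.7 − 9.81 = 8.89 kN/m³
Numerator = 2.4 + 8.89·4.8·cos²29.9°·tan37.7° = 2.4 + 8.89·4.8·0.7515·0.7729 = 27.185 kPa
Denominator = 18.7·4.8·sin29.9°·cos29.9° = 18.7·4.8·0.4985·0.8669 = 38.789 kPa
FS = 27.185 / 38.789 = 0.701

FS = 0.70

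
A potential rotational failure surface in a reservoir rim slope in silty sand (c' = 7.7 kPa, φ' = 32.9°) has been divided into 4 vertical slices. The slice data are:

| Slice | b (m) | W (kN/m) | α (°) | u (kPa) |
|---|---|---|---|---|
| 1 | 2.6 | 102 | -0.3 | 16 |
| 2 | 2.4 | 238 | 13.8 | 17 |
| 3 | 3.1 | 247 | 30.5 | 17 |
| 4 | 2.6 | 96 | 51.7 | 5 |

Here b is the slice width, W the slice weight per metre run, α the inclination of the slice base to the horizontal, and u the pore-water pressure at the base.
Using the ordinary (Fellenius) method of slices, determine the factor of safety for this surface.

FS = 1.49

Ordinary method of slices: FS = Σ[c'·Δl_i + (W_i cosα_i − u_i·Δl_i)·tanφ'] / Σ W_i sinα_i, with Δl_i = b_i / cosα_i.
Slice 1: Δl = 2.6/cos(-0.3°) = 2.600 m; N'_1 = 102·cos(-0.3°) − 16·2.600 = 60.4; c'Δl = 20.02; W sinα = -0.5
Slice 2: Δl = 2.4/cos13.8° = 2.471 m; N'_2 = 238·cos13.8° − 17·2.471 = 189.1; c'Δl = 19.03; W sinα = 56.8
Slice 3: Δl = 3.1/cos30.5° = 3.598 m; N'_3 = 247·cos30.5° − 17·3.598 = 151.7; c'Δl = 27.70; W sinα = 125.4
Slice 4: Δl = 2.6/cos51.7° = 4.195 m; N'_4 = 96·cos51.7° − 5·4.195 = 38.5; c'Δl = 32.30; W sinα = 75.3
Σc'Δl = 99.1 kN/m; ΣN' = 439.7 kN/m; ΣW sinα = 256.9 kN/m
Resisting = 99.1 + 439.7·tan32.9° = 99.1 + 284.5 = 383.5 kN/m
FS = 383.5 / 256.9 = 1.493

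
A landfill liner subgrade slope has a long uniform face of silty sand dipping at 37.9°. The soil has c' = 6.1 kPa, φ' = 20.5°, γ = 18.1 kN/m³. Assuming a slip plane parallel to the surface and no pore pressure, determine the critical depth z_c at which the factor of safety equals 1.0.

z_c = 1.34 m

Setting FS = 1.00 in FS = [c' + γz cos²β tanφ'] / [γz sinβ cosβ] and solving for z:
z = c' / [γ cosβ (FS·sinβ − cosβ·tanφ')]
  = 6.1 / [18.1·cos37.9°·(1.00·sin37.9° − cos37.9°·tan20.5°)]
  = 6.1 / [18.1·0.7891·(1.00·0.6143 − 0.7891·0.3739)]
  = 6.1 / 4.5598 = 1.338 m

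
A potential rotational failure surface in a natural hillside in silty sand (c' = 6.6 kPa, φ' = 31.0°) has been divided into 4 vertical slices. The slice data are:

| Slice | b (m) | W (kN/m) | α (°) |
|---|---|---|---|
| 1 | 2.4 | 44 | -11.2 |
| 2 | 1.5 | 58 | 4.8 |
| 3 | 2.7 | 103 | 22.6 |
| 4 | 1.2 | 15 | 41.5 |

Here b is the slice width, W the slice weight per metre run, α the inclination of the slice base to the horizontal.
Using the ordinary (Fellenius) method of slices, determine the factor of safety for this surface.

FS = 3.94

Ordinary method of slices: FS = Σ[c'·Δl_i + (W_i cosα_i)·tanφ'] / Σ W_i sinα_i, with Δl_i = b_i / cosα_i.
Slice 1: Δl = 2.4/cos(-11.2°) = 2.447 m; N'_1 = 44·cos(-11.2°) = 43.2; c'Δl = 16.15; W sinα = -8.5
Slice 2: Δl = 1.5/cos4.8° = 1.505 m; N'_2 = 58·cos4.8° = 57.8; c'Δl = 9.93; W sinα = 4.9
Slice 3: Δl = 2.7/cos22.6° = 2.925 m; N'_3 = 103·cos22.6° = 95.1; c'Δl = 19.30; W sinα = 39.6
Slice 4: Δl = 1.2/cos41.5° = 1.602 m; N'_4 = 15·cos41.5° = 11.2; c'Δl = 10.57; W sinα = 9.9
Σc'Δl = 56.0 kN/m; ΣN' = 207.3 kN/m; ΣW sinα = 45.8 kN/m
Resisting = 56.0 + 207.3·tan31.0° = 56.0 + 124.5 = 180.5 kN/m
FS = 180.5 / 45.8 = 3.939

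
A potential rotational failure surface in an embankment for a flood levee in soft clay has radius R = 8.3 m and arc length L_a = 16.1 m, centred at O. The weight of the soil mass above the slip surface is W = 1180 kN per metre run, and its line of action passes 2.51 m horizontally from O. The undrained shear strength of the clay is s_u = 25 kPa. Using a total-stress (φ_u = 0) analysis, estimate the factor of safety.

Taking moments about the centre O, the resisting moment is provided by the undrained shear strength acting along the arc:
M_R = s_u·L_a·R = 25·16.10·8.3 = 3340.8 kN·m/m
M_D = W·d = 1180·2.51 = 2961.8 kN·m/m
FS = M_R / M_D = 3340.8 / 2961.8 = 1.128

FS = 1.13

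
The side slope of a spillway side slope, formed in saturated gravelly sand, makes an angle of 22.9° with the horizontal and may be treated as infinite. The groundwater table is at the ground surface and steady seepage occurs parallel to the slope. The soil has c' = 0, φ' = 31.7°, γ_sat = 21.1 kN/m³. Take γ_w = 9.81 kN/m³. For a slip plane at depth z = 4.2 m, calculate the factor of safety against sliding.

FS = 0.78

With seepage parallel to the slope and the water table at the surface, the effective normal stress on the slip plane uses the buoyant unit weight γ' = γ_sat − γ_w while the driving shear stress uses γ_sat:
FS = [c' + γ' z cos²β tanφ'] / [γ_sat z sinβ cosβ]
(For c' = 0 this reduces to FS = (γ'/γ_sat)·tanφ'/tanβ.)
γ' = 21.1 − 9.81 = 11.29 kN/m³
Numerator = 0.0 + 11.29·4.2·cos²22.9°·tan31.7° = 0.0 + 11.29·4.2·0.8486·0.6176 = 24.852 kPa
Denominator = 21.1·4.2·sin22.9°·cos22.9° = 21.1·4.2·0.3891·0.9212 = 31.766 kPa
FS = 24.852 / 31.766 = 0.782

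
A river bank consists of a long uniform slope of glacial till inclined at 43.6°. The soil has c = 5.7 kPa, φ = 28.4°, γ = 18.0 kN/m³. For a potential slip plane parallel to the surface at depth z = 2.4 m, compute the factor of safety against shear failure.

FS = 0.83

For an infinite slope with a slip plane parallel to the surface (no pore pressure): FS = [c + γz cos²β tanφ] / [γz sinβ cosβ].
γz = 18.0·2.4 = 43.20 kN/m²
Numerator = 5.7 + 43.20·cos²43.6°·tan28.4° = 5.7 + 43.20·0.5244·0.5407 = 17.950 kPa
Denominator = 43.20·sin43.6°·cos43.6° = 43.20·0.6896·0.7242 = 21.574 kPa
FS = 17.950 / 21.574 = 0.832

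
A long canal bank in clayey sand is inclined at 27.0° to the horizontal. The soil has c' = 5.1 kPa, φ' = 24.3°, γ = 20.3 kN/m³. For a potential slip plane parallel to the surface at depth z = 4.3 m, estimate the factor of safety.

FS = 1.03

For an infinite slope with a slip plane parallel to the surface (no pore pressure): FS = [c' + γz cos²β tanφ'] / [γz sinβ cosβ].
γz = 20.3·4.3 = 87.29 kN/m²
Numerator = 5.1 + 87.29·cos²27.0°·tan24.3° = 5.1 + 87.29·0.7939·0.4515 = 36.390 kPa
Denominator = 87.29·sin27.0°·cos27.0° = 87.29·0.4540·0.8910 = 35.310 kPa
FS = 36.390 / 35.310 = 1.031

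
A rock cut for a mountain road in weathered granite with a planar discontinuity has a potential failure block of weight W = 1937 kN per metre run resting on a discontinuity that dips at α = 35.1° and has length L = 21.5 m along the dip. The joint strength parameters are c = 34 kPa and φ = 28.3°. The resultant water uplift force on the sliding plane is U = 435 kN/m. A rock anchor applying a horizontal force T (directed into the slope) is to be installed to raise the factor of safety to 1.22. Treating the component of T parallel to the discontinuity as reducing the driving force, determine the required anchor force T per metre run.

Resolving forces along and normal to the sliding plane, with the horizontal anchor force T adding T·sinα to the effective normal force and T·cosα acting up the plane against the driving force:
FS = [cL + (W cosα − U + T sinα) tanφ] / [W sinα − T cosα]
Without the anchor: N' = 1149.8 kN/m, driving T_d = 1113.8 kN/m, resisting R = 34·21.5 + 1149.8·tan28.3° = 1350.1 kN/m, FS = 1.21.
Setting FS = 1.22 and solving for T:
1.22·(1113.8 − T cos35.1°) = 1350.1 + T sin35.1°·tan28.3°
T·(sin35.1°·tan28.3° + 1.22·cos35.1°) = 1.22·1113.8 − 1350.1
T·(0.5750·0.5384 + 1.22·0.8181) = 1358.8 − 1350.1 = 8.7
T·1.3078 = 8.7
T = 6.7 kN/m

T = 7 kN/m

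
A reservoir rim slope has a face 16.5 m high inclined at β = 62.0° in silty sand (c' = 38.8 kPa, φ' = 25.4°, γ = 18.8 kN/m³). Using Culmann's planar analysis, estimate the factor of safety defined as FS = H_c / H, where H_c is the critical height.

H_c = (4c'/γ) · sinβ cosφ' / [1 − cos(β − φ')]
    = (4·38.8/18.8) · sin62.0°·cos25.4° / [1 − cos36.6°]
    = 8.255 · 0.7976 / 0.1972 = 33.39 m
FS = H_c / H = 33.39 / 16.5 = 2.024

FS = 2.02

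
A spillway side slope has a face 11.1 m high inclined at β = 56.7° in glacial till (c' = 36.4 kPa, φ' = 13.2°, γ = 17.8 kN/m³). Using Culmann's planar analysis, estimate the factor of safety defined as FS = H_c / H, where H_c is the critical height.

H_c = (4c'/γ) · sinβ cosφ' / [1 − cos(β − φ')]
    = (4·36.4/17.8) · sin56.7°·cos13.2° / [1 − cos43.5°]
    = 8.180 · 0.8137 / 0.2746 = 24.24 m
FS = H_c / H = 24.24 / 11.1 = 2.184

FS = 2.18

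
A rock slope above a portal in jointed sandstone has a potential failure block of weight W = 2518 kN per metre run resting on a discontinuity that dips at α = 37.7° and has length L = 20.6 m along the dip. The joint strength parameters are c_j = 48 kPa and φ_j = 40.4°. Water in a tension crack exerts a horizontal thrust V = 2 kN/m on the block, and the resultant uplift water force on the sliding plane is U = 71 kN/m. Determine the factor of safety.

Resolving the block weight along and normal to the plane and applying the Mohr–Coulomb strength on the joint:
N' = W cosα − U − V sinα = 2518·cos37.7° − 71 − 2·sin37.7° = 1920.1 kN/m
Driving force T = W sinα + V cosα = 2518·sin37.7° + 2·cos37.7° = 1541.4 kN/m
Resisting force R = c_j·L + N'·tanφ_j = 48·20.6 + 1920.1·tan40.4° = 988.8 + 1634.1 = 2622.9 kN/m
FS = R / T = 2622.9 / 1541.4 = 1.702

FS = 1.70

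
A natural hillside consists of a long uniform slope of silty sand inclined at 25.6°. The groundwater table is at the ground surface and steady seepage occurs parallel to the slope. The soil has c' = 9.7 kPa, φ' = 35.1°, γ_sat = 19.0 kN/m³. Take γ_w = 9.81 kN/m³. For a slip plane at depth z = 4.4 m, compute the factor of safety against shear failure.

FS = 1.01

With seepage parallel to the slope and the water table at the surface, the effective normal stress on the slip plane uses the buoyant unit weight γ' = γ_sat − γ_w while the driving shear stress uses γ_sat:
FS = [c' + γ' z cos²β tanφ'] / [γ_sat z sinβ cosβ]
γ' = 19.0 − 9.81 = 9.19 kN/m³
Numerator = 9.7 + 9.19·4.4·cos²25.6°·tan35.1° = 9.7 + 9.19·4.4·0.8133·0.7028 = 32.813 kPa
Denominator = 19.0·4.4·sin25.6°·cos25.6° = 19.0·4.4·0.4321·0.9018 = 32.576 kPa
FS = 32.813 / 32.576 = 1.007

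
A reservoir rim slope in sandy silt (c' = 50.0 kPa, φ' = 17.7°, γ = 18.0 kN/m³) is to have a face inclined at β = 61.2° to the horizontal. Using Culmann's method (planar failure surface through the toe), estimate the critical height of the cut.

H_c = 33.78 m

Culmann's analysis gives the critical failure plane at α_cr = (β + φ')/2 = (61.2 + 17.7)/2 = 39.5°, and the critical height
H_c = (4c'/γ) · sinβ cosφ' / [1 − cos(β − φ')]
    = (4·50.0/18.0) · sin61.2°·cos17.7° / [1 − cos(43.5°)]
    = 11.111 · 0.8763·0.9527 / [1 − 0.7254]
    = 11.111 · 0.8348 / 0.2746
    = 33.78 m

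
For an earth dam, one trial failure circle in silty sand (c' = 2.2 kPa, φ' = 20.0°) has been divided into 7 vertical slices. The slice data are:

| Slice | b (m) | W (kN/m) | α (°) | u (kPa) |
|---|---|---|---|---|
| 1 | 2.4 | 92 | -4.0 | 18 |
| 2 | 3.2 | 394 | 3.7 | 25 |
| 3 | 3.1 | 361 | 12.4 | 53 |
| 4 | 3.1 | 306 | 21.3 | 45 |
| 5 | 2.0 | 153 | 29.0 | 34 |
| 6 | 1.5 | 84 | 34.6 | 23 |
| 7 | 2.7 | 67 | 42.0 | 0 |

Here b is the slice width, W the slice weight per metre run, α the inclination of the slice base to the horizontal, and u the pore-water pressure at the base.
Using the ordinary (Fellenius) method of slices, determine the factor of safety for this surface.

Ordinary method of slices: FS = Σ[c'·Δl_i + (W_i cosα_i − u_i·Δl_i)·tanφ'] / Σ W_i sinα_i, with Δl_i = b_i / cosα_i.
Slice 1: Δl = 2.4/cos(-4.0°) = 2.406 m; N'_1 = 92·cos(-4.0°) − 18·2.406 = 48.5; c'Δl = 5.29; W sinα = -6.4
Slice 2: Δl = 3.2/cos3.7° = 3.207 m; N'_2 = 394·cos3.7° − 25·3.207 = 313.0; c'Δl = 7.05; W sinα = 25.4
Slice 3: Δl = 3.1/cos12.4° = 3.174 m; N'_3 = 361·cos12.4° − 53·3.174 = 184.4; c'Δl = 6.98; W sinα = 77.5
Slice 4: Δl = 3.1/cos21.3° = 3.327 m; N'_4 = 306·cos21.3° − 45·3.327 = 135.4; c'Δl = 7.32; W sinα = 111.2
Slice 5: Δl = 2.0/cos29.0° = 2.287 m; N'_5 = 153·cos29.0° − 34·2.287 = 56.1; c'Δl = 5.03; W sinα = 74.2
Slice 6: Δl = 1.5/cos34.6° = 1.822 m; N'_6 = 84·cos34.6° − 23·1.822 = 27.2; c'Δl = 4.01; W sinα = 47.7
Slice 7: Δl = 2.7/cos42.0° = 3.633 m; N'_7 = 67·cos42.0° − 0·3.633 = 49.8; c'Δl = 7.99; W sinα = 44.8
Σc'Δl = 43.7 kN/m; ΣN' = 814.3 kN/m; ΣW sinα = 374.4 kN/m
Resisting = 43.7 + 814.3·tan20.0° = 43.7 + 296.4 = 340.1 kN/m
FS = 340.1 / 374.4 = 0.908

FS = 0.91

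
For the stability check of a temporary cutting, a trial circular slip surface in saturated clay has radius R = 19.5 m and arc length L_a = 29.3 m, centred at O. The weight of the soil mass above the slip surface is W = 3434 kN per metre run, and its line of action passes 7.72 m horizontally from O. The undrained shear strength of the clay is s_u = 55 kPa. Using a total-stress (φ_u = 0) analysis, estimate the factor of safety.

FS = 1.19

Taking moments about the centre O, the resisting moment is provided by the undrained shear strength acting along the arc:
M_R = s_u·L_a·R = 55·29.30·19.5 = 31424.2 kN·m/m
M_D = W·d = 3434·7.72 = 26510.5 kN·m/m
FS = M_R / M_D = 31424.2 / 26510.5 = 1.185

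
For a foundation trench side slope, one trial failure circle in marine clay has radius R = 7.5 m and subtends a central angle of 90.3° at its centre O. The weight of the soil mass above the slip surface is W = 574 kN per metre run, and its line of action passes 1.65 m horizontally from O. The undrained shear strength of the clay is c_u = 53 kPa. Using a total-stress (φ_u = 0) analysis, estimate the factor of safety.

Taking moments about the centre O, the resisting moment is provided by the undrained shear strength acting along the arc:
Arc length L_a = R·θ = 7.5·(90.3°·π/180) = 7.5·1.5760 = 11.82 m
M_R = c_u·L_a·R = 53·11.82·7.5 = 4698.5 kN·m/m
M_D = W·d = 574·1.65 = 947.1 kN·m/m
FS = M_R / M_D = 4698.5 / 947.1 = 4.961

FS = 4.96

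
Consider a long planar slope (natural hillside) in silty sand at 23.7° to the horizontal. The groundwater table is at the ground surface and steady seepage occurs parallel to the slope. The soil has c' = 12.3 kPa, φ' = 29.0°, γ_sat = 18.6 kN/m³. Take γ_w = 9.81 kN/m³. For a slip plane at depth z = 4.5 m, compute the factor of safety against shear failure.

With seepage parallel to the slope and the water table at the surface, the effective normal stress on the slip plane uses the buoyant unit weight γ' = γ_sat − γ_w while the driving shear stress uses γ_sat:
FS = [c' + γ' z cos²β tanφ'] / [γ_sat z sinβ cosβ]
γ' = 18.6 − 9.81 = 8.79 kN/m³
Numerator = 12.3 + 8.79·4.5·cos²23.7°·tan29.0° = 12.3 + 8.79·4.5·0.8384·0.5543 = 30.683 kPa
Denominator = 18.6·4.5·sin23.7°·cos23.7° = 18.6·4.5·0.4019·0.9157 = 30.806 kPa
FS = 30.683 / 30.806 = 0.996

FS = 1.00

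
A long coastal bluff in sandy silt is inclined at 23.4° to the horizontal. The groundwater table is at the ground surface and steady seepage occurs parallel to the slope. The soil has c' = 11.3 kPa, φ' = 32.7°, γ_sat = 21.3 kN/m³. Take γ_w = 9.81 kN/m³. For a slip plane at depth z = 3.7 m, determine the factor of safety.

FS = 1.19

With seepage parallel to the slope and the water table at the surface, the effective normal stress on the slip plane uses the buoyant unit weight γ' = γ_sat − γ_w while the driving shear stress uses γ_sat:
FS = [c' + γ' z cos²β tanφ'] / [γ_sat z sinβ cosβ]
γ' = 21.3 − 9.81 = 11.49 kN/m³
Numerator = 11.3 + 11.49·3.7·cos²23.4°·tan32.7° = 11.3 + 11.49·3.7·0.8423·0.6420 = 34.288 kPa
Denominator = 21.3·3.7·sin23.4°·cos23.4° = 21.3·3.7·0.3971·0.9178 = 28.725 kPa
FS = 34.288 / 28.725 = 1.194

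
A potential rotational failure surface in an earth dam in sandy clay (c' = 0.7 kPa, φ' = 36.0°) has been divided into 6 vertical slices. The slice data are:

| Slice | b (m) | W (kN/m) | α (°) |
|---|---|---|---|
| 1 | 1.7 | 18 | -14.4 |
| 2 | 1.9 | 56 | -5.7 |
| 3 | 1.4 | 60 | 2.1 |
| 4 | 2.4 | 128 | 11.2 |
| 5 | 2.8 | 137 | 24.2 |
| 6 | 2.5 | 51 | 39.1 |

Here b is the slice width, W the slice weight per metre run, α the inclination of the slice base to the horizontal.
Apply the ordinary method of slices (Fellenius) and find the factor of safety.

Ordinary method of slices: FS = Σ[c'·Δl_i + (W_i cosα_i)·tanφ'] / Σ W_i sinα_i, with Δl_i = b_i / cosα_i.
Slice 1: Δl = 1.7/cos(-14.4°) = 1.755 m; N'_1 = 18·cos(-14.4°) = 17.4; c'Δl = 1.23; W sinα = -4.5
Slice 2: Δl = 1.9/cos(-5.7°) = 1.909 m; N'_2 = 56·cos(-5.7°) = 55.7; c'Δl = 1.34; W sinα = -5.6
Slice 3: Δl = 1.4/cos2.1° = 1.401 m; N'_3 = 60·cos2.1° = 60.0; c'Δl = 0.98; W sinα = 2.2
Slice 4: Δl = 2.4/cos11.2° = 2.447 m; N'_4 = 128·cos11.2° = 125.6; c'Δl = 1.71; W sinα = 24.9
Slice 5: Δl = 2.8/cos24.2° = 3.070 m; N'_5 = 137·cos24.2° = 125.0; c'Δl = 2.15; W sinα = 56.2
Slice 6: Δl = 2.5/cos39.1° = 3.221 m; N'_6 = 51·cos39.1° = 39.6; c'Δl = 2.26; W sinα = 32.2
Σc'Δl = 9.7 kN/m; ΣN' = 423.2 kN/m; ΣW sinα = 105.3 kN/m
Resisting = 9.7 + 423.2·tan36.0° = 9.7 + 307.5 = 317.1 kN/m
FS = 317.1 / 105.3 = 3.011

FS = 3.01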